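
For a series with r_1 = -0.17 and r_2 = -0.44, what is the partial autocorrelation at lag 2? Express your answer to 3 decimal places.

φ_{22} = (r_2 − r_1²) / (1 − r_1²)
r_1² = (-0.17)² = 0.0289
Numerator = -0.44 − 0.0289 = -0.4689; denominator = 1 − 0.0289 = 0.9711
φ_{22} = -0.4689 / 0.9711 = -0.483

-0.483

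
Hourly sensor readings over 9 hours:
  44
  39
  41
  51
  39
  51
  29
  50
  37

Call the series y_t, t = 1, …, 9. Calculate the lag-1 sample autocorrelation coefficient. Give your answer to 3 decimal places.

Mean ȳ = (44 + 39 + 41 + 51 + 39 + 51 + 29 + 50 + 37)/9 = 42.3333
Numerator Σ_{t=1}^{8}(y_t−ȳ)(y_{t+1}−ȳ) = -329.1111
Denominator Σ(y_t−ȳ)² = 442.0000
r_1 = -329.1111 / 442.0000 = -0.745

-0.745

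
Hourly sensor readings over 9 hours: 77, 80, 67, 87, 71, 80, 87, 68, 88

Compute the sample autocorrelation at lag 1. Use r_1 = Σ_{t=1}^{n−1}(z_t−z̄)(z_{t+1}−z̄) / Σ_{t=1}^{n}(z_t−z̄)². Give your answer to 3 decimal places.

Mean z̄ = (77 + 80 + 67 + 87 + 71 + 80 + 87 + 68 + 88)/9 = 78.3333
Numerator Σ_{t=1}^{8}(z_t−z̄)(z_{t+1}−z̄) = -370.1111
Denominator Σ(z_t−z̄)² = 540.0000
r_1 = -370.1111 / 540.0000 = -0.685

-0.685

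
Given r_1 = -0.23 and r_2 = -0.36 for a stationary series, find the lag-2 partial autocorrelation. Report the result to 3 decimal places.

φ_{22} = (r_2 − r_1²) / (1 − r_1²)
r_1² = (-0.23)² = 0.0529
Numerator = -0.36 − 0.0529 = -0.4129; denominator = 1 − 0.0529 = 0.9471
φ_{22} = -0.4129 / 0.9471 = -0.436

-0.436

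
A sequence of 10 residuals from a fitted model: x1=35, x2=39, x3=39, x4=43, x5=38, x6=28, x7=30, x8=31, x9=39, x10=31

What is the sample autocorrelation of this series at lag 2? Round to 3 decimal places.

-0.013

Mean x̄ = (35 + 39 + 39 + 43 + 38 + 28 + 30 + 31 + 39 + 31)/10 = 35.3000
Numerator Σ_{t=1}^{8}(x_t−x̄)(x_{t+2}−x̄) = -2.8800
Denominator Σ(x_t−x̄)² = 226.1000
r_2 = -2.8800 / 226.1000 = -0.013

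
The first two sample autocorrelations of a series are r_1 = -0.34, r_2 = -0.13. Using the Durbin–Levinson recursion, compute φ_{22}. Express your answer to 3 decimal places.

-0.278

φ_{22} = (r_2 − r_1²) / (1 − r_1²)
r_1² = (-0.34)² = 0.1156
Numerator = -0.13 − 0.1156 = -0.2456; denominator = 1 − 0.1156 = 0.8844
φ_{22} = -0.2456 / 0.8844 = -0.278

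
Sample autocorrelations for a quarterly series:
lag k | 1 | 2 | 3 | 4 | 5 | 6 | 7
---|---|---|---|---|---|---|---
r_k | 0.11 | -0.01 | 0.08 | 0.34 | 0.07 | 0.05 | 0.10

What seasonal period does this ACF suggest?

4

The largest autocorrelation is r_4 = 0.34; the remaining lags stay at or below 0.11.
The dominant spike at lag 4 indicates a seasonal period of 4.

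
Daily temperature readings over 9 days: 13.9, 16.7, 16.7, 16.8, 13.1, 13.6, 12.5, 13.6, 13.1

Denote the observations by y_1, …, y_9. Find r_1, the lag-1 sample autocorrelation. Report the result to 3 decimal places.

Mean ȳ = (13.9 + 16.7 + 16.7 + 16.8 + 13.1 + 13.6 + 12.5 + 13.6 + 13.1)/9 = 14.4444
Numerator Σ_{t=1}^{8}(y_t−ȳ)(y_{t+1}−ȳ) = 11.5602
Denominator Σ(y_t−ȳ)² = 24.8422
r_1 = 11.5602 / 24.8422 = 0.465

0.465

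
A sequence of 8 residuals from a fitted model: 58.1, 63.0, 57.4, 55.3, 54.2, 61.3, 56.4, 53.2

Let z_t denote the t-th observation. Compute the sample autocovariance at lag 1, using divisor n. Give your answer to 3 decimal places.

-0.178

Mean z̄ = (58.1 + 63.0 + 57.4 + 55.3 + 54.2 + 61.3 + 56.4 + 53.2)/8 = 57.3625
Σ_{t=1}^{7}(z_t−z̄)(z_{t+1}−z̄) = -1.4214
γ_1 = -1.4214 / 8 = -0.178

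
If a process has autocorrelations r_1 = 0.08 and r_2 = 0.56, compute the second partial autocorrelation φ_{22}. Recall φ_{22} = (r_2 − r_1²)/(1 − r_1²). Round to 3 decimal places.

0.557

φ_{22} = (r_2 − r_1²) / (1 − r_1²)
r_1² = (0.08)² = 0.0064
Numerator = 0.56 − 0.0064 = 0.5536; denominator = 1 − 0.0064 = 0.9936
φ_{22} = 0.5536 / 0.9936 = 0.557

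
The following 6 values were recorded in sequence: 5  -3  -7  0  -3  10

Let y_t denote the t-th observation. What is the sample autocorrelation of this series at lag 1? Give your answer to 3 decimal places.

Mean ȳ = (5 − 3 − 7 + 0 − 3 + 10)/6 = 0.3333
Deviations from mean: 4.6667, -3.3333, -7.3333, -0.3333, -3.3333, 9.6667
Σ(y_t−ȳ)(y_{t+1}−ȳ) = (-15.5556) + (24.4444) + (2.4444) + (1.1111) + (-32.2222) = -19.7778
Denominator Σ(y_t−ȳ)² = 191.3333
r_1 = -19.7778 / 191.3333 = -0.103

-0.103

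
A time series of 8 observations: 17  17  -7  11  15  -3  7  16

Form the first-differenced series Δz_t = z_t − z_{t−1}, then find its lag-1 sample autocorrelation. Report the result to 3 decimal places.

-0.368

First differences Δz: 0, -24, 18, 4, -18, 10, 9
Mean of differences = -0.1429
Numerator Σ(Δz_t−Δz̄)(Δz_{t+1}−Δz̄) = -523.4490
Denominator Σ(Δz_t−Δz̄)² = 1420.8571
r_1(Δz) = -523.4490 / 1420.8571 = -0.368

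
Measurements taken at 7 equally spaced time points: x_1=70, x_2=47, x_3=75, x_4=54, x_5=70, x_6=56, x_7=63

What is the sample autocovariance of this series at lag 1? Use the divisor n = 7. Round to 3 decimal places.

Mean x̄ = (70 + 47 + 75 + 54 + 70 + 56 + 63)/7 = 62.1429
Deviations: 7.8571, -15.1429, 12.8571, -8.1429, 7.8571, -6.1429, 0.8571
Σ_{t=1}^{6}(x_t−x̄)(x_{t+1}−x̄) = -535.8776
γ_1 = -535.8776 / 7 = -76.554

-76.554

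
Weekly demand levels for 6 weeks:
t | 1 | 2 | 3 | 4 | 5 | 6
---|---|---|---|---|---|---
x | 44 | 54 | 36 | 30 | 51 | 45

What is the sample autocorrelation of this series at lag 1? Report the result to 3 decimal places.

-0.154

Mean x̄ = (44 + 54 + 36 + 30 + 51 + 45)/6 = 43.3333
Deviations from mean: 0.6667, 10.6667, -7.3333, -13.3333, 7.6667, 1.6667
Σ(x_t−x̄)(x_{t+1}−x̄) = (7.1111) + (-78.2222) + (97.7778) + (-102.2222) + (12.7778) = -62.7778
Denominator Σ(x_t−x̄)² = 407.3333
r_1 = -62.7778 / 407.3333 = -0.154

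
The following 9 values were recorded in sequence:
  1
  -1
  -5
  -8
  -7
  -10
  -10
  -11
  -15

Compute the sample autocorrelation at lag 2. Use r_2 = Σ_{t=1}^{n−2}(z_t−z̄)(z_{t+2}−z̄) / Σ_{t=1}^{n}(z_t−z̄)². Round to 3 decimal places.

Mean z̄ = (1 − 1 − 5 − 8 − 7 − 10 − 10 − 11 − 15)/9 = -7.3333
Σ(z_t−z̄)(z_{t+2}−z̄) = (19.4444) + (-4.2222) + (0.7778) + (1.7778) + (-0.8889) + (9.7778) + (20.4444) = 47.1111
Denominator Σ(z_t−z̄)² = 202.0000
r_2 = 47.1111 / 202.0000 = 0.233

0.233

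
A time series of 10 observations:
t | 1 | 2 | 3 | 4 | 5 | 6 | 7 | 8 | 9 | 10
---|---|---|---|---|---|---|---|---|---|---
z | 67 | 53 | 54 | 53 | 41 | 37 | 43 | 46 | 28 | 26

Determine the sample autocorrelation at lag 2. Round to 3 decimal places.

Mean z̄ = (67 + 53 + 54 + 53 + 41 + 37 + 43 + 46 + 28 + 26)/10 = 44.8000
Numerator Σ_{t=1}^{8}(z_t−z̄)(z_{t+2}−z̄) = 177.7200
Denominator Σ(z_t−z̄)² = 1427.6000
r_2 = 177.7200 / 1427.6000 = 0.124

0.124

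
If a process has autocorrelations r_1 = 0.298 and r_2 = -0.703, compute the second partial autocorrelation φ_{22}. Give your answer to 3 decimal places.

φ_{22} = (r_2 − r_1²) / (1 − r_1²)
r_1² = (0.298)² = 0.088804
Numerator = -0.703 − 0.0888 = -0.7918; denominator = 1 − 0.0888 = 0.9112
φ_{22} = -0.7918 / 0.9112 = -0.869

-0.869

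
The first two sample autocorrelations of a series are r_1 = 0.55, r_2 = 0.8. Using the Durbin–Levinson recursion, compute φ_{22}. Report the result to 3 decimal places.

0.713

φ_{22} = (r_2 − r_1²) / (1 − r_1²)
r_1² = (0.55)² = 0.3025
Numerator = 0.8 − 0.3025 = 0.4975; denominator = 1 − 0.3025 = 0.6975
φ_{22} = 0.4975 / 0.6975 = 0.713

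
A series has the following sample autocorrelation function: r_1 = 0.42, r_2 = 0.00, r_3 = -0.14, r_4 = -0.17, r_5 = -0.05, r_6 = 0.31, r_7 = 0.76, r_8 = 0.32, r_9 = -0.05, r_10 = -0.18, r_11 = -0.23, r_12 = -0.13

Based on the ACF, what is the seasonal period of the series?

The largest autocorrelation is r_7 = 0.76; the remaining lags stay at or below 0.42. The elevated value at lag 1 (0.42), dropping to 0.00 at lag 2, reflects decaying short-term dependence rather than seasonality.
The dominant spike at lag 7 indicates a seasonal period of 7.

7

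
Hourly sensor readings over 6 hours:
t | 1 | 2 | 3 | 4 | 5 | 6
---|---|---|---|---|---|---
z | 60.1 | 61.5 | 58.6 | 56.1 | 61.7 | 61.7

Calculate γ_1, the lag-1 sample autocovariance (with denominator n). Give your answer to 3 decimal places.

Mean z̄ = (60.1 + 61.5 + 58.6 + 56.1 + 61.7 + 61.7)/6 = 59.9500
Σ_{t=1}^{5}(z_t−z̄)(z_{t+1}−z̄) = -0.3375
γ_1 = -0.3375 / 6 = -0.056

-0.056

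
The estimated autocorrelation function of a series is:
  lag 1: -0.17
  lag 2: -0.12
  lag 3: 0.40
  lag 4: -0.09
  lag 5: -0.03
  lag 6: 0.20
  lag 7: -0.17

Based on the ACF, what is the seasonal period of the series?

3

The largest autocorrelation is r_3 = 0.40, with a weaker echo at lag 6 (0.20); the remaining lags stay at or below -0.03.
The dominant spike at lag 3 indicates a seasonal period of 3.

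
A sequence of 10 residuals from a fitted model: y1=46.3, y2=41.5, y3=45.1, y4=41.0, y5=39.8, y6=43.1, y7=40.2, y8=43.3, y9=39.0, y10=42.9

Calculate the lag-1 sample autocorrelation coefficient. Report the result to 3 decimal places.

Mean ȳ = (46.3 + 41.5 + 45.1 + 41.0 + 39.8 + 43.1 + 40.2 + 43.3 + 39.0 + 42.9)/10 = 42.2200
Numerator Σ_{t=1}^{9}(y_t−ȳ)(y_{t+1}−ȳ) = -17.3284
Denominator Σ(y_t−ȳ)² = 49.6560
r_1 = -17.3284 / 49.6560 = -0.349

-0.349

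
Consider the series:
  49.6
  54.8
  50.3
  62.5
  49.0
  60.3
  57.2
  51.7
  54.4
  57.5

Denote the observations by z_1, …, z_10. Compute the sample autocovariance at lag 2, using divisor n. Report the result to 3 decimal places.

5.169

Mean z̄ = (49.6 + 54.8 + 50.3 + 62.5 + 49.0 + 60.3 + 57.2 + 51.7 + 54.4 + 57.5)/10 = 54.7300
Σ_{t=1}^{8}(z_t−z̄)(z_{t+2}−z̄) = 51.6942
γ_2 = 51.6942 / 10 = 5.169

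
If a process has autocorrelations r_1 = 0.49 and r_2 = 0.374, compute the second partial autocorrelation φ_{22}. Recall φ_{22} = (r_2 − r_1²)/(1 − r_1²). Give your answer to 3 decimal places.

0.176

φ_{22} = (r_2 − r_1²) / (1 − r_1²)
r_1² = (0.49)² = 0.2401
Numerator = 0.374 − 0.2401 = 0.1339; denominator = 1 − 0.2401 = 0.7599
φ_{22} = 0.1339 / 0.7599 = 0.176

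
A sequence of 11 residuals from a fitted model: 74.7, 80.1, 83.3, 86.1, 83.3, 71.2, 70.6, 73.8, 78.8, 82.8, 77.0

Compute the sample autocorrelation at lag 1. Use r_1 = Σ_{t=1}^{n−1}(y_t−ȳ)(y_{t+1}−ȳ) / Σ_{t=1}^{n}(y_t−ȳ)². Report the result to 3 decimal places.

Mean ȳ = (74.7 + 80.1 + 83.3 + 86.1 + 83.3 + 71.2 + 70.6 + 73.8 + 78.8 + 82.8 + 77.0)/11 = 78.3364
Numerator Σ_{t=1}^{10}(y_t−ȳ)(y_{t+1}−ȳ) = 128.2960
Denominator Σ(y_t−ȳ)² = 279.1655
r_1 = 128.2960 / 279.1655 = 0.460

0.460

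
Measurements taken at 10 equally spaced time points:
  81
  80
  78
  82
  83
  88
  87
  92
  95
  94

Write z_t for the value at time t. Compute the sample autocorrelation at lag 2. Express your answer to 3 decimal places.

Mean z̄ = (81 + 80 + 78 + 82 + 83 + 88 + 87 + 92 + 95 + 94)/10 = 86.0000
Numerator Σ_{t=1}^{8}(z_t−z̄)(z_{t+2}−z̄) = 146.0000
Denominator Σ(z_t−z̄)² = 336.0000
r_2 = 146.0000 / 336.0000 = 0.435

0.435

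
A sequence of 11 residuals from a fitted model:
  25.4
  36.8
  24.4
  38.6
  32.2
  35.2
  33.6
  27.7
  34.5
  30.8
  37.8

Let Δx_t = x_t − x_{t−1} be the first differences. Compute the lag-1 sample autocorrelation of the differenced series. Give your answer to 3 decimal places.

First differences Δx: 11.4, -12.4, 14.2, -6.4, 3.0, -1.6, -5.9, 6.8, -3.7, 7.0
Mean of differences = 1.2400
Numerator Σ(Δx_t−Δx̄)(Δx_{t+1}−Δx̄) = -508.1576
Denominator Σ(Δx_t−Δx̄)² = 666.2440
r_1(Δx) = -508.1576 / 666.2440 = -0.763

-0.763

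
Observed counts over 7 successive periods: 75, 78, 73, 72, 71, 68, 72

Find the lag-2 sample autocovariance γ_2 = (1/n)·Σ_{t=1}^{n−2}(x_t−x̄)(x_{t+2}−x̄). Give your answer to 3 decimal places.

Mean x̄ = (75 + 78 + 73 + 72 + 71 + 68 + 72)/7 = 72.7143
Σ_{t=1}^{5}(x_t−x̄)(x_{t+2}−x̄) = 0.9796
γ_2 = 0.9796 / 7 = 0.140

0.140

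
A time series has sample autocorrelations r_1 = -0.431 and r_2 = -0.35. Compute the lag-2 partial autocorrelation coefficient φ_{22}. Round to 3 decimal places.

φ_{22} = (r_2 − r_1²) / (1 − r_1²)
r_1² = (-0.431)² = 0.185761
Numerator = -0.35 − 0.1858 = -0.5358; denominator = 1 − 0.1858 = 0.8142
φ_{22} = -0.5358 / 0.8142 = -0.658

-0.658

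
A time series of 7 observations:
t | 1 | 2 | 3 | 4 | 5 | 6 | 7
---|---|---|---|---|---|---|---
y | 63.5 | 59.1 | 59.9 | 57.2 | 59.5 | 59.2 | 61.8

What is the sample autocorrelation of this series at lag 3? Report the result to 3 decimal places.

Mean ȳ = (63.5 + 59.1 + 59.9 + 57.2 + 59.5 + 59.2 + 61.8)/7 = 60.0286
Deviations from mean: 3.4714, -0.9286, -0.1286, -2.8286, -0.5286, -0.8286, 1.7714
Σ(y_t−ȳ)(y_{t+3}−ȳ) = (-9.8192) + (0.4908) + (0.1065) + (-5.0106) = -14.2324
Denominator Σ(y_t−ȳ)² = 25.0343
r_3 = -14.2324 / 25.0343 = -0.569

-0.569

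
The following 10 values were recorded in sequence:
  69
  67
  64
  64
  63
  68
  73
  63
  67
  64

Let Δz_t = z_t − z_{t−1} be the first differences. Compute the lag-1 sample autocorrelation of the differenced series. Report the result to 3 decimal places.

-0.410

First differences Δz: -2, -3, 0, -1, 5, 5, -10, 4, -3
Mean of differences = -0.5556
Numerator Σ(Δz_t−Δz̄)(Δz_{t+1}−Δz̄) = -76.3086
Denominator Σ(Δz_t−Δz̄)² = 186.2222
r_1(Δz) = -76.3086 / 186.2222 = -0.410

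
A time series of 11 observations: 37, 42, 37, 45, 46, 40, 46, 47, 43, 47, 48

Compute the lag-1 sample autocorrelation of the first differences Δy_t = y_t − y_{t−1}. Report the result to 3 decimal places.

First differences Δy: 5, -5, 8, 1, -6, 6, 1, -4, 4, 1
Mean of differences = 1.1000
Numerator Σ(Δy_t−Δȳ)(Δy_{t+1}−Δȳ) = -115.7100
Denominator Σ(Δy_t−Δȳ)² = 208.9000
r_1(Δy) = -115.7100 / 208.9000 = -0.554

-0.554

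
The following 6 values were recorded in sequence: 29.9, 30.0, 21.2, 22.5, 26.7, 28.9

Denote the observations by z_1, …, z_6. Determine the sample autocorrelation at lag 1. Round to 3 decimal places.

0.196

Mean z̄ = (29.9 + 30.0 + 21.2 + 22.5 + 26.7 + 28.9)/6 = 26.5333
Numerator Σ_{t=1}^{5}(z_t−z̄)(z_{t+1}−z̄) = 14.4156
Denominator Σ(z_t−z̄)² = 73.6933
r_1 = 14.4156 / 73.6933 = 0.196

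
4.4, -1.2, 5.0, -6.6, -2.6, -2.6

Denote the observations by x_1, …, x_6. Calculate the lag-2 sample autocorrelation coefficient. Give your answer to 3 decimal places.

0.322

Mean x̄ = (4.4 − 1.2 + 5.0 − 6.6 − 2.6 − 2.6)/6 = -0.6000
Deviations from mean: 5.0000, -0.6000, 5.6000, -6.0000, -2.0000, -2.0000
Σ(x_t−x̄)(x_{t+2}−x̄) = (28.0000) + (3.6000) + (-11.2000) + (12.0000) = 32.4000
Denominator Σ(x_t−x̄)² = 100.7200
r_2 = 32.4000 / 100.7200 = 0.322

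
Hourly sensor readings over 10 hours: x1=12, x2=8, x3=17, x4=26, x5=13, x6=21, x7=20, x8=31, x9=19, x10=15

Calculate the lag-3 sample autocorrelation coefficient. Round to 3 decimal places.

Mean x̄ = (12 + 8 + 17 + 26 + 13 + 21 + 20 + 31 + 19 + 15)/10 = 18.2000
Numerator Σ_{t=1}^{7}(x_t−x̄)(x_{t+3}−x̄) = -54.7200
Denominator Σ(x_t−x̄)² = 417.6000
r_3 = -54.7200 / 417.6000 = -0.131

-0.131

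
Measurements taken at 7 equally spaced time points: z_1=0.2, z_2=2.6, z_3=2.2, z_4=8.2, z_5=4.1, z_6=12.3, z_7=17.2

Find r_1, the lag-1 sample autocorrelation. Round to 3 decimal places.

0.342

Mean z̄ = (0.2 + 2.6 + 2.2 + 8.2 + 4.1 + 12.3 + 17.2)/7 = 6.6857
Numerator Σ_{t=1}^{6}(z_t−z̄)(z_{t+1}−z̄) = 78.6312
Denominator Σ(z_t−z̄)² = 229.9286
r_1 = 78.6312 / 229.9286 = 0.342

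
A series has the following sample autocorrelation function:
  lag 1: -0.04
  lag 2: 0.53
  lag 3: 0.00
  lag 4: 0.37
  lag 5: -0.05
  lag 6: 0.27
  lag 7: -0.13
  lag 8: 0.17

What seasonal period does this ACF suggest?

The largest autocorrelation is r_2 = 0.53, with weaker echoes at lags 4 (0.37), 6 (0.27) and 8 (0.17); the remaining lags stay at or below 0.00.
The dominant spike at lag 2 indicates a seasonal period of 2.

2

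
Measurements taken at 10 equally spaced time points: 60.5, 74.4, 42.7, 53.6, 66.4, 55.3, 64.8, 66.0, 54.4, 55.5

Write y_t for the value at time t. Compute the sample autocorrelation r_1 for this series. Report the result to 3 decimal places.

Mean ȳ = (60.5 + 74.4 + 42.7 + 53.6 + 66.4 + 55.3 + 64.8 + 66.0 + 54.4 + 55.5)/10 = 59.3600
Numerator Σ_{t=1}^{9}(y_t−ȳ)(y_{t+1}−ȳ) = -206.3456
Denominator Σ(y_t−ȳ)² = 717.4640
r_1 = -206.3456 / 717.4640 = -0.288

-0.288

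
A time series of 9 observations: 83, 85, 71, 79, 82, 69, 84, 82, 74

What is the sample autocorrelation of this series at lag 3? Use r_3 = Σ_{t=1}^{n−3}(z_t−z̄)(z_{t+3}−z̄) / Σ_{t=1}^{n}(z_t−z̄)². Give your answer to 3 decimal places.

0.548

Mean z̄ = (83 + 85 + 71 + 79 + 82 + 69 + 84 + 82 + 74)/9 = 78.7778
Σ(z_t−z̄)(z_{t+3}−z̄) = (0.9383) + (20.0494) + (76.0494) + (1.1605) + (10.3827) + (46.7160) = 155.2963
Denominator Σ(z_t−z̄)² = 283.5556
r_3 = 155.2963 / 283.5556 = 0.548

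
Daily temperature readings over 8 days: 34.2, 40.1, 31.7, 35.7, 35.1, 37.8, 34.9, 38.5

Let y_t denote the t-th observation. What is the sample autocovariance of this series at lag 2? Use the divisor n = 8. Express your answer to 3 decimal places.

Mean ȳ = (34.2 + 40.1 + 31.7 + 35.7 + 35.1 + 37.8 + 34.9 + 38.5)/8 = 36.0000
Σ_{t=1}^{6}(y_t−ȳ)(y_{t+2}−ȳ) = 15.3300
γ_2 = 15.3300 / 8 = 1.916

1.916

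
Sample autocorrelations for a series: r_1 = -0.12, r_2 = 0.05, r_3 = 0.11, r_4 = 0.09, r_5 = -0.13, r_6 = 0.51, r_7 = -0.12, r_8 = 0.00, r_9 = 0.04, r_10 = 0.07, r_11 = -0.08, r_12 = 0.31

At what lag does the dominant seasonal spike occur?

The largest autocorrelation is r_6 = 0.51, with a weaker echo at lag 12 (0.31); the remaining lags stay at or below 0.11.
The dominant spike at lag 6 indicates a seasonal period of 6.

6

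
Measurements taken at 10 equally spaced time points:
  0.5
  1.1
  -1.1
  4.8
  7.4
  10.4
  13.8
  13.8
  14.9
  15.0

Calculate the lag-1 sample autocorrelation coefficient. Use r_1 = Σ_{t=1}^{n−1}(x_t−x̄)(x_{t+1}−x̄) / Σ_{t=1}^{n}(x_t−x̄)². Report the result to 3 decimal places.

Mean x̄ = (0.5 + 1.1 − 1.1 + 4.8 + 7.4 + 10.4 + 13.8 + 13.8 + 14.9 + 15.0)/10 = 8.0600
Numerator Σ_{t=1}^{9}(x_t−x̄)(x_{t+1}−x̄) = 279.9504
Denominator Σ(x_t−x̄)² = 366.8840
r_1 = 279.9504 / 366.8840 = 0.763

0.763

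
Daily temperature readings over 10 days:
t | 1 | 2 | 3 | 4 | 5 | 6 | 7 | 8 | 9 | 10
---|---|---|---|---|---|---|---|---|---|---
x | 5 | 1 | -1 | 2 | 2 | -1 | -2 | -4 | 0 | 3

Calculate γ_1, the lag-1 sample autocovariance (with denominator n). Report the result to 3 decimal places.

Mean x̄ = (5 + 1 − 1 + 2 + 2 − 1 − 2 − 4 + 0 + 3)/10 = 0.5000
Σ_{t=1}^{9}(x_t−x̄)(x_{t+1}−x̄) = 15.2500
γ_1 = 15.2500 / 10 = 1.525

1.525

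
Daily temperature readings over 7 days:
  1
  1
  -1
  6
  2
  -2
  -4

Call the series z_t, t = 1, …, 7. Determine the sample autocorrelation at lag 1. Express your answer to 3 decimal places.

Mean z̄ = (1 + 1 − 1 + 6 + 2 − 2 − 4)/7 = 0.4286
Deviations from mean: 0.5714, 0.5714, -1.4286, 5.5714, 1.5714, -2.4286, -4.4286
Σ(z_t−z̄)(z_{t+1}−z̄) = (0.3265) + (-0.8163) + (-7.9592) + (8.7551) + (-3.8163) + (10.7551) = 7.2449
Denominator Σ(z_t−z̄)² = 61.7143
r_1 = 7.2449 / 61.7143 = 0.117

0.117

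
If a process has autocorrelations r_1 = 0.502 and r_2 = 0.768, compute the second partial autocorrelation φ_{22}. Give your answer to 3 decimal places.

φ_{22} = (r_2 − r_1²) / (1 − r_1²)
r_1² = (0.502)² = 0.252004
Numerator = 0.768 − 0.2520 = 0.5160; denominator = 1 − 0.2520 = 0.7480
φ_{22} = 0.5160 / 0.7480 = 0.690

0.690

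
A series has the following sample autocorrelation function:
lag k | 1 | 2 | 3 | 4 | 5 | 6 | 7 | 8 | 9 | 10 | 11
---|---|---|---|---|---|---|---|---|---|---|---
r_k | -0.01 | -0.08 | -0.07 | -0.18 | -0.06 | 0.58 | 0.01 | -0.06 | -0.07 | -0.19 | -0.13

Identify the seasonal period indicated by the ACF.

6

The largest autocorrelation is r_6 = 0.58; the remaining lags stay at or below 0.01.
The dominant spike at lag 6 indicates a seasonal period of 6.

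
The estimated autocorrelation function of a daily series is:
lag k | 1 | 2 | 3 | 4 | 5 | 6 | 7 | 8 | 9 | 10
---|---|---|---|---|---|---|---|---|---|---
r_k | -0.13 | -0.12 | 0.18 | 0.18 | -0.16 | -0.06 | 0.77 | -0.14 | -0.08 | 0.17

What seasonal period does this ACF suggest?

The largest autocorrelation is r_7 = 0.77; the remaining lags stay at or below 0.18.
The dominant spike at lag 7 indicates a seasonal period of 7.

7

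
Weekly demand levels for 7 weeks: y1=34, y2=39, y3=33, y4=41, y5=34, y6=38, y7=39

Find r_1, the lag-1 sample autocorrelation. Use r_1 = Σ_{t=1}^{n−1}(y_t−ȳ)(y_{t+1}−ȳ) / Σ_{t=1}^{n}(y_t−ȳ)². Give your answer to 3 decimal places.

-0.731

Mean ȳ = (34 + 39 + 33 + 41 + 34 + 38 + 39)/7 = 36.8571
Deviations from mean: -2.8571, 2.1429, -3.8571, 4.1429, -2.8571, 1.1429, 2.1429
Numerator Σ_{t=1}^{6}(y_t−ȳ)(y_{t+1}−ȳ) = -43.0204
Denominator Σ(y_t−ȳ)² = 58.8571
r_1 = -43.0204 / 58.8571 = -0.731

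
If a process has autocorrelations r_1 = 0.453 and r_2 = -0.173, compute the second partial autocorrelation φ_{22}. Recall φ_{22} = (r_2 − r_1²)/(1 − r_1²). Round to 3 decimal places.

φ_{22} = (r_2 − r_1²) / (1 − r_1²)
r_1² = (0.453)² = 0.205209
Numerator = -0.173 − 0.2052 = -0.3782; denominator = 1 − 0.2052 = 0.7948
φ_{22} = -0.3782 / 0.7948 = -0.476

-0.476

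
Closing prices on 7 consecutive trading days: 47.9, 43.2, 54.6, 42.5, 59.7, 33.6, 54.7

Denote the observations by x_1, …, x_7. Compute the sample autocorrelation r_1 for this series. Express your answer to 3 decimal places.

-0.816

Mean x̄ = (47.9 + 43.2 + 54.6 + 42.5 + 59.7 + 33.6 + 54.7)/7 = 48.0286
Σ(x_t−x̄)(x_{t+1}−x̄) = (0.6208) + (-31.7306) + (-36.3306) + (-64.5263) + (-168.4020) + (-96.2592) = -396.6280
Denominator Σ(x_t−x̄)² = 485.9943
r_1 = -396.6280 / 485.9943 = -0.816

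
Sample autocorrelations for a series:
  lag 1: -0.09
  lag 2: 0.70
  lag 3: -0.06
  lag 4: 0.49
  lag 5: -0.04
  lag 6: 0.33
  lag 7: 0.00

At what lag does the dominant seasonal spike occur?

The largest autocorrelation is r_2 = 0.70, with weaker echoes at lags 4 (0.49) and 6 (0.33); the remaining lags stay at or below 0.00.
The dominant spike at lag 2 indicates a seasonal period of 2.

2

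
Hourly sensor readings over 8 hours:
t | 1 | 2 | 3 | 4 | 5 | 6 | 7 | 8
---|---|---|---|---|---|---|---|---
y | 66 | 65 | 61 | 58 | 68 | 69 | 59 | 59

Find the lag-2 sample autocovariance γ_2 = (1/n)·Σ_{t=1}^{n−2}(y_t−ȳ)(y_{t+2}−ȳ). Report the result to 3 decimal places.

-12.566

Mean ȳ = (66 + 65 + 61 + 58 + 68 + 69 + 59 + 59)/8 = 63.1250
Σ_{t=1}^{6}(y_t−ȳ)(y_{t+2}−ȳ) = -100.5313
γ_2 = -100.5313 / 8 = -12.566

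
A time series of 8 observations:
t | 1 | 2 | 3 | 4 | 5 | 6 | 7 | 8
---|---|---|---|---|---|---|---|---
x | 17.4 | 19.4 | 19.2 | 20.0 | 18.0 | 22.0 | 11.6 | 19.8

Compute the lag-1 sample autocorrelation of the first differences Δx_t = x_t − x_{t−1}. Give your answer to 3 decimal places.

-0.675

First differences Δx: 2.0, -0.2, 0.8, -2.0, 4.0, -10.4, 8.2
Mean of differences = 0.3429
Numerator Σ(Δx_t−Δx̄)(Δx_{t+1}−Δx̄) = -134.4833
Denominator Σ(Δx_t−Δx̄)² = 199.2571
r_1(Δx) = -134.4833 / 199.2571 = -0.675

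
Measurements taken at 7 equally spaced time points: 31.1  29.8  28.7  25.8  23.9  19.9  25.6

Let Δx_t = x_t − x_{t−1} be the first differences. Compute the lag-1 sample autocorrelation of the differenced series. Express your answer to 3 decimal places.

-0.257

First differences Δx: -1.3, -1.1, -2.9, -1.9, -4.0, 5.7
Mean of differences = -0.9167
Numerator Σ(Δx_t−Δx̄)(Δx_{t+1}−Δx̄) = -14.9853
Denominator Σ(Δx_t−Δx̄)² = 58.3683
r_1(Δx) = -14.9853 / 58.3683 = -0.257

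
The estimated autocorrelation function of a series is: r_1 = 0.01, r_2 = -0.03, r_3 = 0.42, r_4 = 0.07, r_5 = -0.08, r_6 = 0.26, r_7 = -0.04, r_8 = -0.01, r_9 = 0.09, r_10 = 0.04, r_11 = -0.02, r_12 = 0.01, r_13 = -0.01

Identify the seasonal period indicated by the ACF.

3

The largest autocorrelation is r_3 = 0.42, with a weaker echo at lag 6 (0.26); the remaining lags stay at or below 0.09.
The dominant spike at lag 3 indicates a seasonal period of 3.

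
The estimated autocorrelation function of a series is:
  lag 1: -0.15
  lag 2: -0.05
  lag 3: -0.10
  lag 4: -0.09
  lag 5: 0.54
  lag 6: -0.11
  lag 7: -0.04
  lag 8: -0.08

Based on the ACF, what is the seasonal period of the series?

The largest autocorrelation is r_5 = 0.54; the remaining lags stay at or below -0.04.
The dominant spike at lag 5 indicates a seasonal period of 5.

5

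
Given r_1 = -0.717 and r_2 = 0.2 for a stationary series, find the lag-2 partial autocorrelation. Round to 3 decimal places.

-0.646

φ_{22} = (r_2 − r_1²) / (1 − r_1²)
r_1² = (-0.717)² = 0.514089
Numerator = 0.2 − 0.5141 = -0.3141; denominator = 1 − 0.5141 = 0.4859
φ_{22} = -0.3141 / 0.4859 = -0.646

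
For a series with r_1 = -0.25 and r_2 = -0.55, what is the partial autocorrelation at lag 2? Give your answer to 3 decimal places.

φ_{22} = (r_2 − r_1²) / (1 − r_1²)
r_1² = (-0.25)² = 0.0625
Numerator = -0.55 − 0.0625 = -0.6125; denominator = 1 − 0.0625 = 0.9375
φ_{22} = -0.6125 / 0.9375 = -0.653

-0.653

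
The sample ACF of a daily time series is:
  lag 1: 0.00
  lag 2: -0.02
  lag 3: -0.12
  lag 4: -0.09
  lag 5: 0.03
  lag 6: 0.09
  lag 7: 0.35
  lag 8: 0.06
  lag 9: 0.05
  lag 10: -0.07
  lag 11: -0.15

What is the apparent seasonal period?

7

The largest autocorrelation is r_7 = 0.35; the remaining lags stay at or below 0.09.
The dominant spike at lag 7 indicates a seasonal period of 7.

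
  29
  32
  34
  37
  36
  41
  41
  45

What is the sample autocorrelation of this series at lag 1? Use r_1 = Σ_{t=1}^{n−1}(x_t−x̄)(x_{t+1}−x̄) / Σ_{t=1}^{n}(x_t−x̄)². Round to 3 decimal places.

Mean x̄ = (29 + 32 + 34 + 37 + 36 + 41 + 41 + 45)/8 = 36.8750
Deviations from mean: -7.8750, -4.8750, -2.8750, 0.1250, -0.8750, 4.1250, 4.1250, 8.1250
Σ(x_t−x̄)(x_{t+1}−x̄) = (38.3906) + (14.0156) + (-0.3594) + (-0.1094) + (-3.6094) + (17.0156) + (33.5156) = 98.8594
Denominator Σ(x_t−x̄)² = 194.8750
r_1 = 98.8594 / 194.8750 = 0.507

0.507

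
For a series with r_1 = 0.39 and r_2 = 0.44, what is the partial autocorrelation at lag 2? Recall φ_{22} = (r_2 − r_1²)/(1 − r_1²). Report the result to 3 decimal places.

0.340

φ_{22} = (r_2 − r_1²) / (1 − r_1²)
r_1² = (0.39)² = 0.1521
Numerator = 0.44 − 0.1521 = 0.2879; denominator = 1 − 0.1521 = 0.8479
φ_{22} = 0.2879 / 0.8479 = 0.340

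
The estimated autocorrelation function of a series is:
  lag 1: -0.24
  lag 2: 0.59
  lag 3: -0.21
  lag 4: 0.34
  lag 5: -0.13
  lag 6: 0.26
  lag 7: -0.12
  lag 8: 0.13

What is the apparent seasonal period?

2

The largest autocorrelation is r_2 = 0.59, with weaker echoes at lags 4 (0.34) and 6 (0.26); the remaining lags stay at or below 0.13.
The dominant spike at lag 2 indicates a seasonal period of 2.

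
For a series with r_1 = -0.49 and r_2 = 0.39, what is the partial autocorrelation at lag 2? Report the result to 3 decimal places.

φ_{22} = (r_2 − r_1²) / (1 − r_1²)
r_1² = (-0.49)² = 0.2401
Numerator = 0.39 − 0.2401 = 0.1499; denominator = 1 − 0.2401 = 0.7599
φ_{22} = 0.1499 / 0.7599 = 0.197

0.197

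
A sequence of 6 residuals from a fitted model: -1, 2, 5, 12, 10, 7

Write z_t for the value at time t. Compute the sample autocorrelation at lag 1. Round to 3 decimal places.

Mean z̄ = (-1 + 2 + 5 + 12 + 10 + 7)/6 = 5.8333
Numerator Σ_{t=1}^{5}(z_t−z̄)(z_{t+1}−z̄) = 54.8056
Denominator Σ(z_t−z̄)² = 118.8333
r_1 = 54.8056 / 118.8333 = 0.461

0.461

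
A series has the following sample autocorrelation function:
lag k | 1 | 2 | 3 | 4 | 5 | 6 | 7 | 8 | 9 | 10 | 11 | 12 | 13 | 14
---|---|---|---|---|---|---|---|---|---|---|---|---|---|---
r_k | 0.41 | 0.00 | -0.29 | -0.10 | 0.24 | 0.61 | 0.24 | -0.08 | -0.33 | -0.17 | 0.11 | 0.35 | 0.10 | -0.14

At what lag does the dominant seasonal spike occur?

The largest autocorrelation is r_6 = 0.61; the remaining lags stay at or below 0.41. The elevated value at lag 1 (0.41), dropping to 0.00 at lag 2, reflects decaying short-term dependence rather than seasonality.
The dominant spike at lag 6 indicates a seasonal period of 6.

6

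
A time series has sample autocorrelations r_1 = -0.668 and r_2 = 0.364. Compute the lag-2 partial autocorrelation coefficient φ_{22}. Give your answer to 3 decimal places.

φ_{22} = (r_2 − r_1²) / (1 − r_1²)
r_1² = (-0.668)² = 0.446224
Numerator = 0.364 − 0.4462 = -0.0822; denominator = 1 − 0.4462 = 0.5538
φ_{22} = -0.0822 / 0.5538 = -0.148

-0.148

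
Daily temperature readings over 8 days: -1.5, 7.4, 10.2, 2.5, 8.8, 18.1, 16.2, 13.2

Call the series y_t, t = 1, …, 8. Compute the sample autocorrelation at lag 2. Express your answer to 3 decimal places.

-0.086

Mean ȳ = (-1.5 + 7.4 + 10.2 + 2.5 + 8.8 + 18.1 + 16.2 + 13.2)/8 = 9.3625
Deviations from mean: -10.8625, -1.9625, 0.8375, -6.8625, -0.5625, 8.7375, 6.8375, 3.8375
Σ(y_t−ȳ)(y_{t+2}−ȳ) = (-9.0973) + (13.4677) + (-0.4711) + (-59.9611) + (-3.8461) + (33.5302) = -26.3778
Denominator Σ(y_t−ȳ)² = 307.7788
r_2 = -26.3778 / 307.7788 = -0.086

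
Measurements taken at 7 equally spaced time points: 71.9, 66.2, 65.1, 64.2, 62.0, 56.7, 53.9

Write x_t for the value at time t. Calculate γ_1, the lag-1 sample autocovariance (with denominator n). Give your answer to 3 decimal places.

Mean x̄ = (71.9 + 66.2 + 65.1 + 64.2 + 62.0 + 56.7 + 53.9)/7 = 62.8571
Σ_{t=1}^{6}(x_t−x̄)(x_{t+1}−x̄) = 100.0153
γ_1 = 100.0153 / 7 = 14.288

14.288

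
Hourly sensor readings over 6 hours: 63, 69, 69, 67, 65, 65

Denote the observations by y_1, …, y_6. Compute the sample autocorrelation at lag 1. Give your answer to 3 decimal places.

0.030

Mean ȳ = (63 + 69 + 69 + 67 + 65 + 65)/6 = 66.3333
Deviations from mean: -3.3333, 2.6667, 2.6667, 0.6667, -1.3333, -1.3333
Σ(y_t−ȳ)(y_{t+1}−ȳ) = (-8.8889) + (7.1111) + (1.7778) + (-0.8889) + (1.7778) = 0.8889
Denominator Σ(y_t−ȳ)² = 29.3333
r_1 = 0.8889 / 29.3333 = 0.030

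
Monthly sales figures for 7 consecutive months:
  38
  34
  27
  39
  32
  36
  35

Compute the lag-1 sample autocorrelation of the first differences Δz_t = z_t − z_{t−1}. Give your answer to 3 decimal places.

-0.626

First differences Δz: -4, -7, 12, -7, 4, -1
Mean of differences = -0.5000
Numerator Σ(Δz_t−Δz̄)(Δz_{t+1}−Δz̄) = -171.2500
Denominator Σ(Δz_t−Δz̄)² = 273.5000
r_1(Δz) = -171.2500 / 273.5000 = -0.626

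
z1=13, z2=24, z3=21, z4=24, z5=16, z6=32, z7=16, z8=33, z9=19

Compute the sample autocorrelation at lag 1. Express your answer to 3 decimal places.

-0.645

Mean z̄ = (13 + 24 + 21 + 24 + 16 + 32 + 16 + 33 + 19)/9 = 22.0000
Numerator Σ_{t=1}^{8}(z_t−z̄)(z_{t+1}−z̄) = -253.0000
Denominator Σ(z_t−z̄)² = 392.0000
r_1 = -253.0000 / 392.0000 = -0.645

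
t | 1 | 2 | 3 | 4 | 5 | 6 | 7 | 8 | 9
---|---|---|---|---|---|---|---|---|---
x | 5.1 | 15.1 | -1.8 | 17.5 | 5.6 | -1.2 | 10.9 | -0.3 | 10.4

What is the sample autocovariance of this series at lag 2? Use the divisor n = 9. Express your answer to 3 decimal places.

10.536

Mean x̄ = (5.1 + 15.1 − 1.8 + 17.5 + 5.6 − 1.2 + 10.9 − 0.3 + 10.4)/9 = 6.8111
Σ_{t=1}^{7}(x_t−x̄)(x_{t+2}−x̄) = 94.8231
γ_2 = 94.8231 / 9 = 10.536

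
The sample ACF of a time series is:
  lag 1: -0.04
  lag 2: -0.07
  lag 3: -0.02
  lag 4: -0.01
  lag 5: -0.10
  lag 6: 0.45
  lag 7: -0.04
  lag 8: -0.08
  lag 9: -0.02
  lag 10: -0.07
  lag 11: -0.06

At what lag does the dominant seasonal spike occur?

The largest autocorrelation is r_6 = 0.45; the remaining lags stay at or below -0.01.
The dominant spike at lag 6 indicates a seasonal period of 6.

6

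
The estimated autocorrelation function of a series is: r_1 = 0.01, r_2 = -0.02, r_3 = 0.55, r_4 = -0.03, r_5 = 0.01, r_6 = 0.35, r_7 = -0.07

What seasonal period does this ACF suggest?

The largest autocorrelation is r_3 = 0.55, with a weaker echo at lag 6 (0.35); the remaining lags stay at or below 0.01.
The dominant spike at lag 3 indicates a seasonal period of 3.

3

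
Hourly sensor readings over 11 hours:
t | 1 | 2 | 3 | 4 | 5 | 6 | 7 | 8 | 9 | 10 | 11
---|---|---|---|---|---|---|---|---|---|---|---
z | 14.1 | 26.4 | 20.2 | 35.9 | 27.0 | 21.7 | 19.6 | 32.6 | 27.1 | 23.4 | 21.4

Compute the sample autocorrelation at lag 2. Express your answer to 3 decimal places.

Mean z̄ = (14.1 + 26.4 + 20.2 + 35.9 + 27.0 + 21.7 + 19.6 + 32.6 + 27.1 + 23.4 + 21.4)/11 = 24.4909
Numerator Σ_{t=1}^{9}(z_t−z̄)(z_{t+2}−z̄) = -40.8156
Denominator Σ(z_t−z̄)² = 381.5091
r_2 = -40.8156 / 381.5091 = -0.107

-0.107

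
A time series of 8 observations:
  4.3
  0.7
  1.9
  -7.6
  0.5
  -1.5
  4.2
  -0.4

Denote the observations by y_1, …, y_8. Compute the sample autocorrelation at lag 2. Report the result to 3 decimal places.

0.195

Mean ȳ = (4.3 + 0.7 + 1.9 − 7.6 + 0.5 − 1.5 + 4.2 − 0.4)/8 = 0.2625
Σ(y_t−ȳ)(y_{t+2}−ȳ) = (6.6114) + (-3.4398) + (0.3889) + (13.8577) + (0.9352) + (1.1677) = 19.5209
Denominator Σ(y_t−ȳ)² = 100.0988
r_2 = 19.5209 / 100.0988 = 0.195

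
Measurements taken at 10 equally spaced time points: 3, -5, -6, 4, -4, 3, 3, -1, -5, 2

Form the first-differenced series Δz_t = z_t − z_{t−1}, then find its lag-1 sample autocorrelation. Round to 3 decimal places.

First differences Δz: -8, -1, 10, -8, 7, 0, -4, -4, 7
Mean of differences = -0.1111
Numerator Σ(Δz_t−Δz̄)(Δz_{t+1}−Δz̄) = -150.0123
Denominator Σ(Δz_t−Δz̄)² = 358.8889
r_1(Δz) = -150.0123 / 358.8889 = -0.418

-0.418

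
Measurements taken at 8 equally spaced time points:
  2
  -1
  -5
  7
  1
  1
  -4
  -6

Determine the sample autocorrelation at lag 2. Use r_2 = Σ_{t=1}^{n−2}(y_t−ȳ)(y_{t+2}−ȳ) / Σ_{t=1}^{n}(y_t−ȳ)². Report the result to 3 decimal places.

-0.179

Mean ȳ = (2 − 1 − 5 + 7 + 1 + 1 − 4 − 6)/8 = -0.6250
Numerator Σ_{t=1}^{6}(y_t−ȳ)(y_{t+2}−ȳ) = -23.2813
Denominator Σ(y_t−ȳ)² = 129.8750
r_2 = -23.2813 / 129.8750 = -0.179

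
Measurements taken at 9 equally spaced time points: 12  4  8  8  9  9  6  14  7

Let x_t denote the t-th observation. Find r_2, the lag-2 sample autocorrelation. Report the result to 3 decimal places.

Mean x̄ = (12 + 4 + 8 + 8 + 9 + 9 + 6 + 14 + 7)/9 = 8.5556
Numerator Σ_{t=1}^{7}(x_t−x̄)(x_{t+2}−x̄) = 5.3827
Denominator Σ(x_t−x̄)² = 72.2222
r_2 = 5.3827 / 72.2222 = 0.075

0.075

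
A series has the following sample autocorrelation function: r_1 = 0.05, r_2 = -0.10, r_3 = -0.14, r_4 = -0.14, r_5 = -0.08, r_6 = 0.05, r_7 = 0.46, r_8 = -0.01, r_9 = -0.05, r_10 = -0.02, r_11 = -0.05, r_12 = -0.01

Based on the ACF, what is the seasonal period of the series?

The largest autocorrelation is r_7 = 0.46; the remaining lags stay at or below 0.05.
The dominant spike at lag 7 indicates a seasonal period of 7.

7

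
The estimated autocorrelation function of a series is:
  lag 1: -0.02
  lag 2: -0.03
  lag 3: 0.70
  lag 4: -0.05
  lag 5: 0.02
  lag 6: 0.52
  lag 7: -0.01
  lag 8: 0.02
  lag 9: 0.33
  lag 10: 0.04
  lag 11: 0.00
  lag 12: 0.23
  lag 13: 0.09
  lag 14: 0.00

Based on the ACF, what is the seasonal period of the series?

The largest autocorrelation is r_3 = 0.70, with weaker echoes at lags 6 (0.52), 9 (0.33) and 12 (0.23); the remaining lags stay at or below 0.09.
The dominant spike at lag 3 indicates a seasonal period of 3.

3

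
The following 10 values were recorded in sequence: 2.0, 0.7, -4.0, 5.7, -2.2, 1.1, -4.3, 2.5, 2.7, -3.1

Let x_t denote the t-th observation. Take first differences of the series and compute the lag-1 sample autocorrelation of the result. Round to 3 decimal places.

First differences Δx: -1.3, -4.7, 9.7, -7.9, 3.3, -5.4, 6.8, 0.2, -5.8
Mean of differences = -0.5667
Numerator Σ(Δx_t−Δx̄)(Δx_{t+1}−Δx̄) = -195.7078
Denominator Σ(Δx_t−Δx̄)² = 297.3600
r_1(Δx) = -195.7078 / 297.3600 = -0.658

-0.658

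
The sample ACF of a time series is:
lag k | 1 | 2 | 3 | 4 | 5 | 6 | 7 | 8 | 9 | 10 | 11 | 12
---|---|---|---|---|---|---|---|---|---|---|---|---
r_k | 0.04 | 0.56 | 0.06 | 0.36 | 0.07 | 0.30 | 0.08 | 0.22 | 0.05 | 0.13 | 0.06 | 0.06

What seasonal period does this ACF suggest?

The largest autocorrelation is r_2 = 0.56, with weaker echoes at lags 4 (0.36), 6 (0.30) and 8 (0.22); the remaining lags stay at or below 0.13.
The dominant spike at lag 2 indicates a seasonal period of 2.

2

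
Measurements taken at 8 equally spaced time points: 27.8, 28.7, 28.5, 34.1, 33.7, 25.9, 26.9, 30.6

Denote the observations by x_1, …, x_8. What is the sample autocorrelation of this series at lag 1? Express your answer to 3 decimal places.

0.128

Mean x̄ = (27.8 + 28.7 + 28.5 + 34.1 + 33.7 + 25.9 + 26.9 + 30.6)/8 = 29.5250
Deviations from mean: -1.7250, -0.8250, -1.0250, 4.5750, 4.1750, -3.6250, -2.6250, 1.0750
Numerator Σ_{t=1}^{7}(x_t−x̄)(x_{t+1}−x̄) = 8.2394
Denominator Σ(x_t−x̄)² = 64.2550
r_1 = 8.2394 / 64.2550 = 0.128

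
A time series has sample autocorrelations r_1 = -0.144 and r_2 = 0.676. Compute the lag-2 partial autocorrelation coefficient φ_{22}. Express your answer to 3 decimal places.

0.669

φ_{22} = (r_2 − r_1²) / (1 − r_1²)
r_1² = (-0.144)² = 0.020736
Numerator = 0.676 − 0.0207 = 0.6553; denominator = 1 − 0.0207 = 0.9793
φ_{22} = 0.6553 / 0.9793 = 0.669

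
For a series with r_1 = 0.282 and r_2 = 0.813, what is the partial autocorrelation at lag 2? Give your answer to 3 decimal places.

φ_{22} = (r_2 − r_1²) / (1 − r_1²)
r_1² = (0.282)² = 0.079524
Numerator = 0.813 − 0.0795 = 0.7335; denominator = 1 − 0.0795 = 0.9205
φ_{22} = 0.7335 / 0.9205 = 0.797

0.797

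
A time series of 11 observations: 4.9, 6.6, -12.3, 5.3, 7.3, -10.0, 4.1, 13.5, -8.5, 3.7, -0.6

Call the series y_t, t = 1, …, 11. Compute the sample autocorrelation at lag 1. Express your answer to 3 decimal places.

-0.444

Mean ȳ = (4.9 + 6.6 − 12.3 + 5.3 + 7.3 − 10.0 + 4.1 + 13.5 − 8.5 + 3.7 − 0.6)/11 = 1.2727
Numerator Σ_{t=1}^{10}(y_t−ȳ)(y_{t+1}−ȳ) = -296.3753
Denominator Σ(y_t−ȳ)² = 667.7818
r_1 = -296.3753 / 667.7818 = -0.444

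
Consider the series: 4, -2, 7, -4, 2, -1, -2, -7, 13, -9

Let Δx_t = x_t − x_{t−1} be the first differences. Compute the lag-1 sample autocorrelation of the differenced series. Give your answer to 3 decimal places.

First differences Δx: -6, 9, -11, 6, -3, -1, -5, 20, -22
Mean of differences = -1.4444
Numerator Σ(Δx_t−Δx̄)(Δx_{t+1}−Δx̄) = -749.4198
Denominator Σ(Δx_t−Δx̄)² = 1174.2222
r_1(Δx) = -749.4198 / 1174.2222 = -0.638

-0.638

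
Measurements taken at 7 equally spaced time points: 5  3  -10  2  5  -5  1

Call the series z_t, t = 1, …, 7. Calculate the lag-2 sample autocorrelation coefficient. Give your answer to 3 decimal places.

-0.522

Mean z̄ = (5 + 3 − 10 + 2 + 5 − 5 + 1)/7 = 0.1429
Deviations from mean: 4.8571, 2.8571, -10.1429, 1.8571, 4.8571, -5.1429, 0.8571
Numerator Σ_{t=1}^{5}(z_t−z̄)(z_{t+2}−z̄) = -98.6122
Denominator Σ(z_t−z̄)² = 188.8571
r_2 = -98.6122 / 188.8571 = -0.522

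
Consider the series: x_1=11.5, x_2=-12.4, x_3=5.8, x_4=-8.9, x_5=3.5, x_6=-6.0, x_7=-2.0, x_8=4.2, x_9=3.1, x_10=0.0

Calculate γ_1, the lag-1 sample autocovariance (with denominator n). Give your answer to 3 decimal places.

-30.321

Mean x̄ = (11.5 − 12.4 + 5.8 − 8.9 + 3.5 − 6.0 − 2.0 + 4.2 + 3.1 + 0.0)/10 = -0.1200
Σ_{t=1}^{9}(x_t−x̄)(x_{t+1}−x̄) = -303.2084
γ_1 = -303.2084 / 10 = -30.321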